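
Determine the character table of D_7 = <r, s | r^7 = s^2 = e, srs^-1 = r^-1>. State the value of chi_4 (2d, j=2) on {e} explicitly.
Conjugacy classes: {e} of size 1, {r^1, r^6} of size 2, {r^2, r^5} of size 2, {r^3, r^4} of size 2, {s, sr, ..., sr^6} of size 7.
Character table:
  irrep \ class              {e} (size 1)  {r^1, r^6} (size 2)  {r^2, r^5} (size 2)  {r^3, r^4} (size 2)  {s, sr, ..., sr^6} (size 7)
  chi_1 (triv)               1             1                    1                    1                    1                          
  chi_2 (sign: r->1, s->-1)  1             1                    1                    1                    -1                         
  chi_3 (2d, j=1)            2             2*cos(2*pi/7)        -2*cos(3*pi/7)       -2*cos(pi/7)         0                          
  chi_4 (2d, j=2)            2             -2*cos(3*pi/7)       -2*cos(pi/7)         2*cos(2*pi/7)        0                          
  chi_5 (2d, j=3)            2             -2*cos(pi/7)         2*cos(2*pi/7)        -2*cos(3*pi/7)       0                          

Spot check: chi_4 (2d, j=2) on {e} = 2.

Reasoning: D_7 has order 2*7 = 14 with 5 conjugacy classes, hence 5 irreducibles. Sum of squared dims 1 + 1 + 4 + 4 + 4 = 14 = |G|. Linear characters come from the abelianisation; the 2-dimensional irreps have character r^k -> 2*cos(2*pi*j*k/7), reflections -> 0.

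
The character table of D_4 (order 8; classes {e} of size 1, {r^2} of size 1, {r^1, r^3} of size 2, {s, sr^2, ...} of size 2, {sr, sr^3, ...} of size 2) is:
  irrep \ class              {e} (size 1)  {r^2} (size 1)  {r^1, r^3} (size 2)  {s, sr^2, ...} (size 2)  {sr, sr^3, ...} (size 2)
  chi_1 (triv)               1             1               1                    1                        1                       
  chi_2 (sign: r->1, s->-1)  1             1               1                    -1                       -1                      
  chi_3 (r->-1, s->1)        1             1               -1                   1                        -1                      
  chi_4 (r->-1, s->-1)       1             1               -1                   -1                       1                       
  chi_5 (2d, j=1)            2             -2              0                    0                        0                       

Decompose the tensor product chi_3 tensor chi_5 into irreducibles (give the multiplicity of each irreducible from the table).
chi_3 tensor chi_5 = chi_5 (all other irreducibles have multiplicity 0).

Working: The character of a tensor product is the pointwise product (chi_3 * chi_5)(C) = chi_3(C) * chi_5(C):
  {e}: (1)*(2), {r^2}: (1)*(-2), {r^1, r^3}: (-1)*(0), {s, sr^2, ...}: (1)*(0), {sr, sr^3, ...}: (-1)*(0)
so (chi_3 * chi_5) takes values
  {e} -> 2, {r^2} -> -2, {r^1, r^3} -> 0, {s, sr^2, ...} -> 0, {sr, sr^3, ...} -> 0.
Now take the inner product of this character with each irreducible chi from the table, <chi_3*chi_5, chi> = (1/8) sum_C |C| (chi_3*chi_5)(C) conj(chi(C)):
  <chi_3*chi_5, chi_1> = (1/8)[1*(2)*conj(1) + 1*(-2)*conj(1) + 2*(0)*conj(1) + 2*(0)*conj(1) + 2*(0)*conj(1)]
      = (1/8)[(2) + (-2) + (0) + (0) + (0)] = 0/8 = 0
  <chi_3*chi_5, chi_2> = (1/8)[1*(2)*conj(1) + 1*(-2)*conj(1) + 2*(0)*conj(1) + 2*(0)*conj(-1) + 2*(0)*conj(-1)]
      = (1/8)[(2) + (-2) + (0) + (0) + (0)] = 0/8 = 0
  <chi_3*chi_5, chi_3> = (1/8)[1*(2)*conj(1) + 1*(-2)*conj(1) + 2*(0)*conj(-1) + 2*(0)*conj(1) + 2*(0)*conj(-1)]
      = (1/8)[(2) + (-2) + (0) + (0) + (0)] = 0/8 = 0
  <chi_3*chi_5, chi_4> = (1/8)[1*(2)*conj(1) + 1*(-2)*conj(1) + 2*(0)*conj(-1) + 2*(0)*conj(-1) + 2*(0)*conj(1)]
      = (1/8)[(2) + (-2) + (0) + (0) + (0)] = 0/8 = 0
  <chi_3*chi_5, chi_5> = (1/8)[1*(2)*conj(2) + 1*(-2)*conj(-2) + 2*(0)*conj(0) + 2*(0)*conj(0) + 2*(0)*conj(0)]
      = (1/8)[(4) + (4) + (0) + (0) + (0)] = 8/8 = 1
Hence the multiplicities are chi_5: 1. Dimension check: dim(chi_3)*dim(chi_5) = 1*2 = 2 and sum (mult * dim) = 1*2 = 2.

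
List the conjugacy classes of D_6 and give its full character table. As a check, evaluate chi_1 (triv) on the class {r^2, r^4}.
Conjugacy classes: {e} of size 1, {r^3} of size 1, {r^1, r^5} of size 2, {r^2, r^4} of size 2, {s, sr^2, ...} of size 3, {sr, sr^3, ...} of size 3.
Character table:
  irrep \ class              {e} (size 1)  {r^3} (size 1)  {r^1, r^5} (size 2)  {r^2, r^4} (size 2)  {s, sr^2, ...} (size 3)  {sr, sr^3, ...} (size 3)
  chi_1 (triv)               1             1               1                    1                    1                        1                       
  chi_2 (sign: r->1, s->-1)  1             1               1                    1                    -1                       -1                      
  chi_3 (r->-1, s->1)        1             -1              -1                   1                    1                        -1                      
  chi_4 (r->-1, s->-1)       1             -1              -1                   1                    -1                       1                       
  chi_5 (2d, j=1)            2             -2              1                    -1                   0                        0                       
  chi_6 (2d, j=2)            2             2               -1                   -1                   0                        0                       

Spot check: chi_1 (triv) on {r^2, r^4} = 1.

Proof sketch: D_6 has order 2*6 = 12 with 6 conjugacy classes, hence 6 irreducibles. Sum of squared dims 1 + 1 + 1 + 1 + 4 + 4 = 12 = |G|. Linear characters come from the abelianisation; the 2-dimensional irreps have character r^k -> 2*cos(2*pi*j*k/6), reflections -> 0.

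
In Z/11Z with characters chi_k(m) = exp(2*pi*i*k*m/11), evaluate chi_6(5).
chi_6(5) = zeta_11^30 = exp(-6*I*pi/11)

Explanation: chi_6(5) = zeta_11^(6*5) = zeta_11^30. Since zeta_11^11 = 1, this equals zeta_11^8 = exp(2*pi*i*8/11) = exp(-6*I*pi/11).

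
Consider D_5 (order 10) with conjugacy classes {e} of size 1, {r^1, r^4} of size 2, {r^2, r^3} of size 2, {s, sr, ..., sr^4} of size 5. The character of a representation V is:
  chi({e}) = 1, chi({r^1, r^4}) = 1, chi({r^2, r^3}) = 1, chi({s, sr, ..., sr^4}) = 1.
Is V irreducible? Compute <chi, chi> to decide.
Irreducible: <chi, chi> = 1.

Why: <chi, chi> = (1/|G|) sum_C |C| * |chi(C)|^2 = (1/10)[1*|1|^2 + 2*|1|^2 + 2*|1|^2 + 5*|1|^2]
  = (1/10)[(1) + (2) + (2) + (5)] = 10/10 = 1.
A character is irreducible iff <chi, chi> = 1, so this representation is irreducible.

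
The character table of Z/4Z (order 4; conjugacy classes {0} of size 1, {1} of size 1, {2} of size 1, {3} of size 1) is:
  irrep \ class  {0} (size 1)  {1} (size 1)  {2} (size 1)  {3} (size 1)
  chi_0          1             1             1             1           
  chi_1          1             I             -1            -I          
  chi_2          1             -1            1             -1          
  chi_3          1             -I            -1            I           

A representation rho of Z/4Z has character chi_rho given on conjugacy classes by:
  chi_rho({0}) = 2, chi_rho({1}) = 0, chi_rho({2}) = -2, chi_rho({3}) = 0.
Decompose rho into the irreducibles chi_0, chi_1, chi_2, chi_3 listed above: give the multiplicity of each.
Multiplicities: chi_0: 0, chi_1: 1, chi_2: 0, chi_3: 1.

Proof sketch: Use <chi_rho, chi> = (1/|G|) sum_C |C| * chi_rho(C) * conj(chi(C)) with |G| = 4 for each irreducible chi in the table:
  <chi_rho, chi_0> = (1/4)[1*(2)*conj(1) + 1*(0)*conj(1) + 1*(-2)*conj(1) + 1*(0)*conj(1)]
      = (1/4)[(2) + (0) + (-2) + (0)] = 0/4 = 0
  <chi_rho, chi_1> = (1/4)[1*(2)*conj(1) + 1*(0)*conj(I) + 1*(-2)*conj(-1) + 1*(0)*conj(-I)]
      = (1/4)[(2) + (0) + (2) + (0)] = 4/4 = 1
  <chi_rho, chi_2> = (1/4)[1*(2)*conj(1) + 1*(0)*conj(-1) + 1*(-2)*conj(1) + 1*(0)*conj(-1)]
      = (1/4)[(2) + (0) + (-2) + (0)] = 0/4 = 0
  <chi_rho, chi_3> = (1/4)[1*(2)*conj(1) + 1*(0)*conj(-I) + 1*(-2)*conj(-1) + 1*(0)*conj(I)]
      = (1/4)[(2) + (0) + (2) + (0)] = 4/4 = 1
(Exp terms are combined using exp(i*s)*conj(exp(i*t)) = exp(i*(s-t)), and sums of them are collapsed using the identity that for every m > 1 the m distinct m-th roots of unity sum to 0, e.g. 1 + exp(2*I*pi/3) + exp(-2*I*pi/3) = 0.)
Dimension check: dim(rho) = sum (mult * dim) = 0*1 + 1*1 + 0*1 + 1*1 = 2 = chi_rho(e) = 2.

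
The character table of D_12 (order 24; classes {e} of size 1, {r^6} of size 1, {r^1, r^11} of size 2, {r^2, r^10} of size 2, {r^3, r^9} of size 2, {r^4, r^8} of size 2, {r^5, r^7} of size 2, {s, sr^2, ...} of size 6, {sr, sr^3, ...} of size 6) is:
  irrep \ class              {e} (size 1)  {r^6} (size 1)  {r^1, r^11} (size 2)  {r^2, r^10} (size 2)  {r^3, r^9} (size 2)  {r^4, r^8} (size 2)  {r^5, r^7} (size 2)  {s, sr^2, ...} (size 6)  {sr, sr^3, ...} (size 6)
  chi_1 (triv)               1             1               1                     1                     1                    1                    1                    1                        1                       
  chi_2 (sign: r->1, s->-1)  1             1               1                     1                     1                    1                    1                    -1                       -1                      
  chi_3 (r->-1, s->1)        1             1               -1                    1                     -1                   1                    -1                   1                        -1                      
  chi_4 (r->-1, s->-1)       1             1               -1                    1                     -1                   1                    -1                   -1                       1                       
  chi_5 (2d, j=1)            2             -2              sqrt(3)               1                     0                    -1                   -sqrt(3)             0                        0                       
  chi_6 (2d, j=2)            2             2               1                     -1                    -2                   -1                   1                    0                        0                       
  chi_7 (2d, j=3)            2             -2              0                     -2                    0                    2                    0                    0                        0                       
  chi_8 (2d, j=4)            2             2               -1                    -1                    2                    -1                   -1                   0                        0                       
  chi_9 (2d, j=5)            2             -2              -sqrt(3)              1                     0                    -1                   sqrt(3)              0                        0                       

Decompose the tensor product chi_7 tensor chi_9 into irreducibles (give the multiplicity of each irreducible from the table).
chi_7 tensor chi_9 = chi_6 + chi_8 (all other irreducibles have multiplicity 0).

The character of a tensor product is the pointwise product (chi_7 * chi_9)(C) = chi_7(C) * chi_9(C):
  {e}: (2)*(2), {r^6}: (-2)*(-2), {r^1, r^11}: (0)*(-sqrt(3)), {r^2, r^10}: (-2)*(1), {r^3, r^9}: (0)*(0), {r^4, r^8}: (2)*(-1), {r^5, r^7}: (0)*(sqrt(3)), {s, sr^2, ...}: (0)*(0), {sr, sr^3, ...}: (0)*(0)
so (chi_7 * chi_9) takes values
  {e} -> 4, {r^6} -> 4, {r^1, r^11} -> 0, {r^2, r^10} -> -2, {r^3, r^9} -> 0, {r^4, r^8} -> -2, {r^5, r^7} -> 0, {s, sr^2, ...} -> 0, {sr, sr^3, ...} -> 0.
Now take the inner product of this character with each irreducible chi from the table, <chi_7*chi_9, chi> = (1/24) sum_C |C| (chi_7*chi_9)(C) conj(chi(C)):
  <chi_7*chi_9, chi_1> = (1/24)[1*(4)*conj(1) + 1*(4)*conj(1) + 2*(0)*conj(1) + 2*(-2)*conj(1) + 2*(0)*conj(1) + 2*(-2)*conj(1) + 2*(0)*conj(1) + 6*(0)*conj(1) + 6*(0)*conj(1)]
      = (1/24)[(4) + (4) + (0) + (-4) + (0) + (-4) + (0) + (0) + (0)] = 0/24 = 0
  <chi_7*chi_9, chi_2> = (1/24)[1*(4)*conj(1) + 1*(4)*conj(1) + 2*(0)*conj(1) + 2*(-2)*conj(1) + 2*(0)*conj(1) + 2*(-2)*conj(1) + 2*(0)*conj(1) + 6*(0)*conj(-1) + 6*(0)*conj(-1)]
      = (1/24)[(4) + (4) + (0) + (-4) + (0) + (-4) + (0) + (0) + (0)] = 0/24 = 0
  <chi_7*chi_9, chi_3> = (1/24)[1*(4)*conj(1) + 1*(4)*conj(1) + 2*(0)*conj(-1) + 2*(-2)*conj(1) + 2*(0)*conj(-1) + 2*(-2)*conj(1) + 2*(0)*conj(-1) + 6*(0)*conj(1) + 6*(0)*conj(-1)]
      = (1/24)[(4) + (4) + (0) + (-4) + (0) + (-4) + (0) + (0) + (0)] = 0/24 = 0
  <chi_7*chi_9, chi_4> = (1/24)[1*(4)*conj(1) + 1*(4)*conj(1) + 2*(0)*conj(-1) + 2*(-2)*conj(1) + 2*(0)*conj(-1) + 2*(-2)*conj(1) + 2*(0)*conj(-1) + 6*(0)*conj(-1) + 6*(0)*conj(1)]
      = (1/24)[(4) + (4) + (0) + (-4) + (0) + (-4) + (0) + (0) + (0)] = 0/24 = 0
  <chi_7*chi_9, chi_5> = (1/24)[1*(4)*conj(2) + 1*(4)*conj(-2) + 2*(0)*conj(sqrt(3)) + 2*(-2)*conj(1) + 2*(0)*conj(0) + 2*(-2)*conj(-1) + 2*(0)*conj(-sqrt(3)) + 6*(0)*conj(0) + 6*(0)*conj(0)]
      = (1/24)[(8) + (-8) + (0) + (-4) + (0) + (4) + (0) + (0) + (0)] = 0/24 = 0
  <chi_7*chi_9, chi_6> = (1/24)[1*(4)*conj(2) + 1*(4)*conj(2) + 2*(0)*conj(1) + 2*(-2)*conj(-1) + 2*(0)*conj(-2) + 2*(-2)*conj(-1) + 2*(0)*conj(1) + 6*(0)*conj(0) + 6*(0)*conj(0)]
      = (1/24)[(8) + (8) + (0) + (4) + (0) + (4) + (0) + (0) + (0)] = 24/24 = 1
  <chi_7*chi_9, chi_7> = (1/24)[1*(4)*conj(2) + 1*(4)*conj(-2) + 2*(0)*conj(0) + 2*(-2)*conj(-2) + 2*(0)*conj(0) + 2*(-2)*conj(2) + 2*(0)*conj(0) + 6*(0)*conj(0) + 6*(0)*conj(0)]
      = (1/24)[(8) + (-8) + (0) + (8) + (0) + (-8) + (0) + (0) + (0)] = 0/24 = 0
  <chi_7*chi_9, chi_8> = (1/24)[1*(4)*conj(2) + 1*(4)*conj(2) + 2*(0)*conj(-1) + 2*(-2)*conj(-1) + 2*(0)*conj(2) + 2*(-2)*conj(-1) + 2*(0)*conj(-1) + 6*(0)*conj(0) + 6*(0)*conj(0)]
      = (1/24)[(8) + (8) + (0) + (4) + (0) + (4) + (0) + (0) + (0)] = 24/24 = 1
  <chi_7*chi_9, chi_9> = (1/24)[1*(4)*conj(2) + 1*(4)*conj(-2) + 2*(0)*conj(-sqrt(3)) + 2*(-2)*conj(1) + 2*(0)*conj(0) + 2*(-2)*conj(-1) + 2*(0)*conj(sqrt(3)) + 6*(0)*conj(0) + 6*(0)*conj(0)]
      = (1/24)[(8) + (-8) + (0) + (-4) + (0) + (4) + (0) + (0) + (0)] = 0/24 = 0
Hence the multiplicities are chi_6: 1, chi_8: 1. Dimension check: dim(chi_7)*dim(chi_9) = 2*2 = 4 and sum (mult * dim) = 1*2 + 1*2 = 4.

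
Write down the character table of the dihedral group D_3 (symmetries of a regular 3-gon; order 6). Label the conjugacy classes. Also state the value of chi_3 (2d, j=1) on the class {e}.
Conjugacy classes: {e} of size 1, {r^1, r^2} of size 2, {s, sr, ..., sr^2} of size 3.
Character table:
  irrep \ class              {e} (size 1)  {r^1, r^2} (size 2)  {s, sr, ..., sr^2} (size 3)
  chi_1 (triv)               1             1                    1                          
  chi_2 (sign: r->1, s->-1)  1             1                    -1                         
  chi_3 (2d, j=1)            2             -1                   0                          

Spot check: chi_3 (2d, j=1) on {e} = 2.

Details: D_3 has order 2*3 = 6 with 3 conjugacy classes, hence 3 irreducibles. Sum of squared dims 1 + 1 + 4 = 6 = |G|. Linear characters come from the abelianisation; the 2-dimensional irreps have character r^k -> 2*cos(2*pi*j*k/3), reflections -> 0.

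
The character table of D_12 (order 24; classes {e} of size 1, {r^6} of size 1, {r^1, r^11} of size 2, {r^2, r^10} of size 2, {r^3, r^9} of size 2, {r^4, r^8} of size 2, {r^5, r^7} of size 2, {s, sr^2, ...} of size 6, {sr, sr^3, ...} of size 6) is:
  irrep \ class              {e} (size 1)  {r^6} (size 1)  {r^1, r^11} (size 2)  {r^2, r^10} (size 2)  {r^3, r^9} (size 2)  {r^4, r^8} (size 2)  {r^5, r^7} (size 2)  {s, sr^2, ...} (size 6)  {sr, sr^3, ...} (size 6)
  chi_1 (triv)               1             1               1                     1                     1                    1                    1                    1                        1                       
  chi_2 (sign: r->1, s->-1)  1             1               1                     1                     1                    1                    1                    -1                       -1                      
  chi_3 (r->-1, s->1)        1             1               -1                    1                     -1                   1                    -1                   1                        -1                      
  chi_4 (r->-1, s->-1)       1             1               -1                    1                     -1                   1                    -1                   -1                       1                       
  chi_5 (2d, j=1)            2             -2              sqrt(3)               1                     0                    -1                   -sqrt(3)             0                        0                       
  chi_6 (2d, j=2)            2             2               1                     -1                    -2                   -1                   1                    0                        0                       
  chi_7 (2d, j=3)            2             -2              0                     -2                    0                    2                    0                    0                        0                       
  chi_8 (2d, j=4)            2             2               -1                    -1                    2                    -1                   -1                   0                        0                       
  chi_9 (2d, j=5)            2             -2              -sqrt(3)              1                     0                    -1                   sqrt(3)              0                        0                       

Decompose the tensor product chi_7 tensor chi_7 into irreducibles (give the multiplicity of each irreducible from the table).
chi_7 tensor chi_7 = chi_1 + chi_2 + chi_3 + chi_4 (all other irreducibles have multiplicity 0).

Derivation: The character of a tensor product is the pointwise product (chi_7 * chi_7)(C) = chi_7(C) * chi_7(C):
  {e}: (2)*(2), {r^6}: (-2)*(-2), {r^1, r^11}: (0)*(0), {r^2, r^10}: (-2)*(-2), {r^3, r^9}: (0)*(0), {r^4, r^8}: (2)*(2), {r^5, r^7}: (0)*(0), {s, sr^2, ...}: (0)*(0), {sr, sr^3, ...}: (0)*(0)
so (chi_7 * chi_7) takes values
  {e} -> 4, {r^6} -> 4, {r^1, r^11} -> 0, {r^2, r^10} -> 4, {r^3, r^9} -> 0, {r^4, r^8} -> 4, {r^5, r^7} -> 0, {s, sr^2, ...} -> 0, {sr, sr^3, ...} -> 0.
Now take the inner product of this character with each irreducible chi from the table, <chi_7*chi_7, chi> = (1/24) sum_C |C| (chi_7*chi_7)(C) conj(chi(C)):
  <chi_7*chi_7, chi_1> = (1/24)[1*(4)*conj(1) + 1*(4)*conj(1) + 2*(0)*conj(1) + 2*(4)*conj(1) + 2*(0)*conj(1) + 2*(4)*conj(1) + 2*(0)*conj(1) + 6*(0)*conj(1) + 6*(0)*conj(1)]
      = (1/24)[(4) + (4) + (0) + (8) + (0) + (8) + (0) + (0) + (0)] = 24/24 = 1
  <chi_7*chi_7, chi_2> = (1/24)[1*(4)*conj(1) + 1*(4)*conj(1) + 2*(0)*conj(1) + 2*(4)*conj(1) + 2*(0)*conj(1) + 2*(4)*conj(1) + 2*(0)*conj(1) + 6*(0)*conj(-1) + 6*(0)*conj(-1)]
      = (1/24)[(4) + (4) + (0) + (8) + (0) + (8) + (0) + (0) + (0)] = 24/24 = 1
  <chi_7*chi_7, chi_3> = (1/24)[1*(4)*conj(1) + 1*(4)*conj(1) + 2*(0)*conj(-1) + 2*(4)*conj(1) + 2*(0)*conj(-1) + 2*(4)*conj(1) + 2*(0)*conj(-1) + 6*(0)*conj(1) + 6*(0)*conj(-1)]
      = (1/24)[(4) + (4) + (0) + (8) + (0) + (8) + (0) + (0) + (0)] = 24/24 = 1
  <chi_7*chi_7, chi_4> = (1/24)[1*(4)*conj(1) + 1*(4)*conj(1) + 2*(0)*conj(-1) + 2*(4)*conj(1) + 2*(0)*conj(-1) + 2*(4)*conj(1) + 2*(0)*conj(-1) + 6*(0)*conj(-1) + 6*(0)*conj(1)]
      = (1/24)[(4) + (4) + (0) + (8) + (0) + (8) + (0) + (0) + (0)] = 24/24 = 1
  <chi_7*chi_7, chi_5> = (1/24)[1*(4)*conj(2) + 1*(4)*conj(-2) + 2*(0)*conj(sqrt(3)) + 2*(4)*conj(1) + 2*(0)*conj(0) + 2*(4)*conj(-1) + 2*(0)*conj(-sqrt(3)) + 6*(0)*conj(0) + 6*(0)*conj(0)]
      = (1/24)[(8) + (-8) + (0) + (8) + (0) + (-8) + (0) + (0) + (0)] = 0/24 = 0
  <chi_7*chi_7, chi_6> = (1/24)[1*(4)*conj(2) + 1*(4)*conj(2) + 2*(0)*conj(1) + 2*(4)*conj(-1) + 2*(0)*conj(-2) + 2*(4)*conj(-1) + 2*(0)*conj(1) + 6*(0)*conj(0) + 6*(0)*conj(0)]
      = (1/24)[(8) + (8) + (0) + (-8) + (0) + (-8) + (0) + (0) + (0)] = 0/24 = 0
  <chi_7*chi_7, chi_7> = (1/24)[1*(4)*conj(2) + 1*(4)*conj(-2) + 2*(0)*conj(0) + 2*(4)*conj(-2) + 2*(0)*conj(0) + 2*(4)*conj(2) + 2*(0)*conj(0) + 6*(0)*conj(0) + 6*(0)*conj(0)]
      = (1/24)[(8) + (-8) + (0) + (-16) + (0) + (16) + (0) + (0) + (0)] = 0/24 = 0
  <chi_7*chi_7, chi_8> = (1/24)[1*(4)*conj(2) + 1*(4)*conj(2) + 2*(0)*conj(-1) + 2*(4)*conj(-1) + 2*(0)*conj(2) + 2*(4)*conj(-1) + 2*(0)*conj(-1) + 6*(0)*conj(0) + 6*(0)*conj(0)]
      = (1/24)[(8) + (8) + (0) + (-8) + (0) + (-8) + (0) + (0) + (0)] = 0/24 = 0
  <chi_7*chi_7, chi_9> = (1/24)[1*(4)*conj(2) + 1*(4)*conj(-2) + 2*(0)*conj(-sqrt(3)) + 2*(4)*conj(1) + 2*(0)*conj(0) + 2*(4)*conj(-1) + 2*(0)*conj(sqrt(3)) + 6*(0)*conj(0) + 6*(0)*conj(0)]
      = (1/24)[(8) + (-8) + (0) + (8) + (0) + (-8) + (0) + (0) + (0)] = 0/24 = 0
Hence the multiplicities are chi_1: 1, chi_2: 1, chi_3: 1, chi_4: 1. Dimension check: dim(chi_7)*dim(chi_7) = 2*2 = 4 and sum (mult * dim) = 1*1 + 1*1 + 1*1 + 1*1 = 4.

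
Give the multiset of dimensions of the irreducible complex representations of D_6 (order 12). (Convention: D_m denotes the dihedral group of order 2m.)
Dimensions: 1, 1, 1, 1, 2, 2

Working: There are 6 irreducibles (= number of conjugacy classes). Their dimensions d_i satisfy sum d_i^2 = |G| = 12: 1 + 1 + 1 + 1 + 4 + 4 = 12.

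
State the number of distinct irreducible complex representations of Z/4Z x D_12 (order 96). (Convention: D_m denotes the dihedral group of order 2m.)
36

Why: The number of irreducible complex representations of a finite group equals its number of conjugacy classes. For a direct product, #classes(G x H) = #classes(G) * #classes(H). Z/4Z has 4 classes (abelian), D_12 has 9 classes, so 4 * 9 = 36, so Z/4Z x D_12 (order 96) has exactly 36 irreducible complex representations.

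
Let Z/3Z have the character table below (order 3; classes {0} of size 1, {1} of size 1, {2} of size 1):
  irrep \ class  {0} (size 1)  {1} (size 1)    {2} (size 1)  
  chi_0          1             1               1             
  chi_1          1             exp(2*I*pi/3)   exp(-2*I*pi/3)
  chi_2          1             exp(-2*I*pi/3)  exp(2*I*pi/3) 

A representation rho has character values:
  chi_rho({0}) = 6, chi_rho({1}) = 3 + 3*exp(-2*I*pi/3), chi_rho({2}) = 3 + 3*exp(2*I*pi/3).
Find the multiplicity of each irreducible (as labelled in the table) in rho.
Multiplicities: chi_0: 3, chi_1: 0, chi_2: 3.

Proof sketch: Use <chi_rho, chi> = (1/|G|) sum_C |C| * chi_rho(C) * conj(chi(C)) with |G| = 3 for each irreducible chi in the table:
  <chi_rho, chi_0> = (1/3)[1*(6)*conj(1) + 1*(3 + 3*exp(-2*I*pi/3))*conj(1) + 1*(3 + 3*exp(2*I*pi/3))*conj(1)]
      = (1/3)[(6) + (3 + 3*exp(-2*I*pi/3)) + (3 + 3*exp(2*I*pi/3))] = 9/3 = 3
  <chi_rho, chi_1> = (1/3)[1*(6)*conj(1) + 1*(3 + 3*exp(-2*I*pi/3))*conj(exp(2*I*pi/3)) + 1*(3 + 3*exp(2*I*pi/3))*conj(exp(-2*I*pi/3))]
      = (1/3)[(6) + (-3) + (-3)] = 0/3 = 0
  <chi_rho, chi_2> = (1/3)[1*(6)*conj(1) + 1*(3 + 3*exp(-2*I*pi/3))*conj(exp(-2*I*pi/3)) + 1*(3 + 3*exp(2*I*pi/3))*conj(exp(2*I*pi/3))]
      = (1/3)[(6) + (3 + 3*exp(2*I*pi/3)) + (3 + 3*exp(-2*I*pi/3))] = 9/3 = 3
(Exp terms are combined using exp(i*s)*conj(exp(i*t)) = exp(i*(s-t)), and sums of them are collapsed using the identity that for every m > 1 the m distinct m-th roots of unity sum to 0, e.g. 1 + exp(2*I*pi/3) + exp(-2*I*pi/3) = 0.)
Dimension check: dim(rho) = sum (mult * dim) = 3*1 + 0*1 + 3*1 = 6 = chi_rho(e) = 6.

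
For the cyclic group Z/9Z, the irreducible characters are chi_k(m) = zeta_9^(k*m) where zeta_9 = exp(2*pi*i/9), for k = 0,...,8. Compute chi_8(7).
chi_8(7) = zeta_9^56 = exp(4*I*pi/9)

Derivation: chi_8(7) = zeta_9^(8*7) = zeta_9^56. Since zeta_9^9 = 1, this equals zeta_9^2 = exp(2*pi*i*2/9) = exp(4*I*pi/9).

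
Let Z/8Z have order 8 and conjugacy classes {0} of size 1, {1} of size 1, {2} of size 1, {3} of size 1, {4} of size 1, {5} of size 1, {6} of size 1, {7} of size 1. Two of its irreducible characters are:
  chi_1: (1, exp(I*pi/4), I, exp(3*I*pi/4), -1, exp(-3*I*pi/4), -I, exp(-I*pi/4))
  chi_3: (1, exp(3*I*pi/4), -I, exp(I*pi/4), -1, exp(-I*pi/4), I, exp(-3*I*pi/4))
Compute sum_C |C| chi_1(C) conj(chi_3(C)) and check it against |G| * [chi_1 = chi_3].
Sum = 0; so <chi_1, chi_3> = 0 (distinct irreducibles are orthogonal).

Derivation: Compute term by term over conjugacy classes (|C| * chi_1(C) * conj(chi_3(C))):
  1*(1)*conj(1) + 1*(exp(I*pi/4))*conj(exp(3*I*pi/4)) + 1*(I)*conj(-I) + 1*(exp(3*I*pi/4))*conj(exp(I*pi/4)) + 1*(-1)*conj(-1) + 1*(exp(-3*I*pi/4))*conj(exp(-I*pi/4)) + 1*(-I)*conj(I) + 1*(exp(-I*pi/4))*conj(exp(-3*I*pi/4))
  = (1) + (-I) + (-1) + (I) + (1) + (-I) + (-1) + (I)
  = 0.
(Exp terms are combined using exp(i*s)*conj(exp(i*t)) = exp(i*(s-t)), and sums of them are collapsed using the identity that for every m > 1 the m distinct m-th roots of unity sum to 0, e.g. 1 + exp(2*I*pi/3) + exp(-2*I*pi/3) = 0.)
Dividing by |G| = 8 gives 0/8 = 0, matching the row-orthogonality relation <chi_1, chi_3> = [chi_1 = chi_3].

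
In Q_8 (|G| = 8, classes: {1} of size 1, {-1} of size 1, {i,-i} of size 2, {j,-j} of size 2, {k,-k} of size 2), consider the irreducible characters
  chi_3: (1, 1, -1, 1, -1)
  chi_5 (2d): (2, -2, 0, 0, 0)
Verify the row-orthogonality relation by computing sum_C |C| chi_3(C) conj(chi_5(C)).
Sum = 0; so <chi_3, chi_5> = 0 (distinct irreducibles are orthogonal).

Details: Compute term by term over conjugacy classes (|C| * chi_3(C) * conj(chi_5(C))):
  1*(1)*conj(2) + 1*(1)*conj(-2) + 2*(-1)*conj(0) + 2*(1)*conj(0) + 2*(-1)*conj(0)
  = (2) + (-2) + (0) + (0) + (0)
  = 0.
Dividing by |G| = 8 gives 0/8 = 0, matching the row-orthogonality relation <chi_3, chi_5> = [chi_3 = chi_5].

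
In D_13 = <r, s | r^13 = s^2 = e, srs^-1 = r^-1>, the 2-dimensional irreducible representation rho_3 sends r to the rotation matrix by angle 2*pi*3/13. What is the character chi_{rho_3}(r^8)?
chi_{rho_3}(r^8) = 2*cos(2*pi*3*8/13) = 2*cos(4*pi/13)

Proof sketch: rho_3(r^8) is rotation by angle 2*pi*3*8/13, whose trace is 2*cos(2*pi*3*8/13) = 2*cos(4*pi/13).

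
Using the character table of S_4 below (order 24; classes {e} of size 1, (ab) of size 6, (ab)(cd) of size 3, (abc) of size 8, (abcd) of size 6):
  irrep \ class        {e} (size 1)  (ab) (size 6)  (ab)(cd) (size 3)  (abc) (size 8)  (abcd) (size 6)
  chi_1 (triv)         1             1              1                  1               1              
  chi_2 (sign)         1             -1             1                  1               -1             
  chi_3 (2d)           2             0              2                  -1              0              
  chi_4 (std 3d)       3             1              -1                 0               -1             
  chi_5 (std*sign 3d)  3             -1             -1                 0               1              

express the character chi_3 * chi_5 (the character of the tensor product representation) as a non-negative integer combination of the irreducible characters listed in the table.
chi_3 tensor chi_5 = chi_4 + chi_5 (all other irreducibles have multiplicity 0).

Explanation: The character of a tensor product is the pointwise product (chi_3 * chi_5)(C) = chi_3(C) * chi_5(C):
  {e}: (2)*(3), (ab): (0)*(-1), (ab)(cd): (2)*(-1), (abc): (-1)*(0), (abcd): (0)*(1)
so (chi_3 * chi_5) takes values
  {e} -> 6, (ab) -> 0, (ab)(cd) -> -2, (abc) -> 0, (abcd) -> 0.
Now take the inner product of this character with each irreducible chi from the table, <chi_3*chi_5, chi> = (1/24) sum_C |C| (chi_3*chi_5)(C) conj(chi(C)):
  <chi_3*chi_5, chi_1> = (1/24)[1*(6)*conj(1) + 6*(0)*conj(1) + 3*(-2)*conj(1) + 8*(0)*conj(1) + 6*(0)*conj(1)]
      = (1/24)[(6) + (0) + (-6) + (0) + (0)] = 0/24 = 0
  <chi_3*chi_5, chi_2> = (1/24)[1*(6)*conj(1) + 6*(0)*conj(-1) + 3*(-2)*conj(1) + 8*(0)*conj(1) + 6*(0)*conj(-1)]
      = (1/24)[(6) + (0) + (-6) + (0) + (0)] = 0/24 = 0
  <chi_3*chi_5, chi_3> = (1/24)[1*(6)*conj(2) + 6*(0)*conj(0) + 3*(-2)*conj(2) + 8*(0)*conj(-1) + 6*(0)*conj(0)]
      = (1/24)[(12) + (0) + (-12) + (0) + (0)] = 0/24 = 0
  <chi_3*chi_5, chi_4> = (1/24)[1*(6)*conj(3) + 6*(0)*conj(1) + 3*(-2)*conj(-1) + 8*(0)*conj(0) + 6*(0)*conj(-1)]
      = (1/24)[(18) + (0) + (6) + (0) + (0)] = 24/24 = 1
  <chi_3*chi_5, chi_5> = (1/24)[1*(6)*conj(3) + 6*(0)*conj(-1) + 3*(-2)*conj(-1) + 8*(0)*conj(0) + 6*(0)*conj(1)]
      = (1/24)[(18) + (0) + (6) + (0) + (0)] = 24/24 = 1
Hence the multiplicities are chi_4: 1, chi_5: 1. Dimension check: dim(chi_3)*dim(chi_5) = 2*3 = 6 and sum (mult * dim) = 1*3 + 1*3 = 6.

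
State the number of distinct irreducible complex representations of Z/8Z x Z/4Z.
32

Derivation: The number of irreducible complex representations of a finite group equals its number of conjugacy classes. Z/8Z x Z/4Z is abelian of order 32, so every element is its own conjugacy class: 32 classes, so Z/8Z x Z/4Z (order 32) has exactly 32 irreducible complex representations.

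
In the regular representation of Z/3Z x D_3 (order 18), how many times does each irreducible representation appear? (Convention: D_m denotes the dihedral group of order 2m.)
Each irreducible V_i of dimension d_i appears with multiplicity d_i, i.e. rho_reg = (direct sum over all irreducibles V_i) d_i V_i. The irreducible dimensions for Z/3Z x D_3 are 1, 1, 1, 1, 1, 1, 2, 2, 2: 6 irreducibles of dimension 1, each with multiplicity 1; 3 irreducibles of dimension 2, each with multiplicity 2. Total dimension 6*1*1 + 3*2*2 = 18 = |G|.

Solution. General theorem: in the regular representation of a finite group G, each irreducible appears with multiplicity equal to its dimension. Check: dim(rho_reg) = sum d_i^2 = 1 + 1 + 1 + 1 + 1 + 1 + 4 + 4 + 4 = 18 = |G|.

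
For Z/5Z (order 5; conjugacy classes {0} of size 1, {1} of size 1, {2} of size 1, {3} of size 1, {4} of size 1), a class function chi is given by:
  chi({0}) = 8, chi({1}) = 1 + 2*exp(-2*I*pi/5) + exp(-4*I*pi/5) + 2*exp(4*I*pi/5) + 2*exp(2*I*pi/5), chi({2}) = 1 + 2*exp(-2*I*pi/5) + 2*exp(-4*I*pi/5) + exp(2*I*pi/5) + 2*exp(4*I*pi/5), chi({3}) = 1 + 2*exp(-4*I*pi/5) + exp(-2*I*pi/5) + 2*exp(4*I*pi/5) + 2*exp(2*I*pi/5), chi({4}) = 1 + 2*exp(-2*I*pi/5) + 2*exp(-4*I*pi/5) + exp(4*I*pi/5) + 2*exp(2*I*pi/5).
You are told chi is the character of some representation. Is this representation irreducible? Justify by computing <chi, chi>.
Not irreducible (reducible): <chi, chi> = 14 > 1.

Explanation: <chi, chi> = (1/|G|) sum_C |C| * |chi(C)|^2 = (1/5)[1*|8|^2 + 1*|1 + 2*exp(-2*I*pi/5) + exp(-4*I*pi/5) + 2*exp(4*I*pi/5) + 2*exp(2*I*pi/5)|^2 + 1*|1 + 2*exp(-2*I*pi/5) + 2*exp(-4*I*pi/5) + exp(2*I*pi/5) + 2*exp(4*I*pi/5)|^2 + 1*|1 + 2*exp(-4*I*pi/5) + exp(-2*I*pi/5) + 2*exp(4*I*pi/5) + 2*exp(2*I*pi/5)|^2 + 1*|1 + 2*exp(-2*I*pi/5) + 2*exp(-4*I*pi/5) + exp(4*I*pi/5) + 2*exp(2*I*pi/5)|^2]
  = (1/5)[(64) + (14 + 12*exp(-2*I*pi/5) + 13*exp(-4*I*pi/5) + 13*exp(4*I*pi/5) + 12*exp(2*I*pi/5)) + (14 + 13*exp(-2*I*pi/5) + 12*exp(-4*I*pi/5) + 12*exp(4*I*pi/5) + 13*exp(2*I*pi/5)) + (14 + 13*exp(-2*I*pi/5) + 12*exp(-4*I*pi/5) + 12*exp(4*I*pi/5) + 13*exp(2*I*pi/5)) + (14 + 12*exp(-2*I*pi/5) + 13*exp(-4*I*pi/5) + 13*exp(4*I*pi/5) + 12*exp(2*I*pi/5))] = 70/5 = 14.
(Exp terms are combined using exp(i*s)*conj(exp(i*t)) = exp(i*(s-t)), and sums of them are collapsed using the identity that for every m > 1 the m distinct m-th roots of unity sum to 0, e.g. 1 + exp(2*I*pi/3) + exp(-2*I*pi/3) = 0.)
A character is irreducible iff <chi, chi> = 1, so this representation is reducible.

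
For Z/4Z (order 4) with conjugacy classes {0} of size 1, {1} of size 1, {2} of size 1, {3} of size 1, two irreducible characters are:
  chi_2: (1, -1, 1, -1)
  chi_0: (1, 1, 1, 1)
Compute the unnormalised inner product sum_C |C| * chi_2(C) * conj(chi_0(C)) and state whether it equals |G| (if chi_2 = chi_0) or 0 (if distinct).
Sum = 0; so <chi_2, chi_0> = 0 (distinct irreducibles are orthogonal).

Proof sketch: Compute term by term over conjugacy classes (|C| * chi_2(C) * conj(chi_0(C))):
  1*(1)*conj(1) + 1*(-1)*conj(1) + 1*(1)*conj(1) + 1*(-1)*conj(1)
  = (1) + (-1) + (1) + (-1)
  = 0.
(Exp terms are combined using exp(i*s)*conj(exp(i*t)) = exp(i*(s-t)), and sums of them are collapsed using the identity that for every m > 1 the m distinct m-th roots of unity sum to 0, e.g. 1 + exp(2*I*pi/3) + exp(-2*I*pi/3) = 0.)
Dividing by |G| = 4 gives 0/4 = 0, matching the row-orthogonality relation <chi_2, chi_0> = [chi_2 = chi_0].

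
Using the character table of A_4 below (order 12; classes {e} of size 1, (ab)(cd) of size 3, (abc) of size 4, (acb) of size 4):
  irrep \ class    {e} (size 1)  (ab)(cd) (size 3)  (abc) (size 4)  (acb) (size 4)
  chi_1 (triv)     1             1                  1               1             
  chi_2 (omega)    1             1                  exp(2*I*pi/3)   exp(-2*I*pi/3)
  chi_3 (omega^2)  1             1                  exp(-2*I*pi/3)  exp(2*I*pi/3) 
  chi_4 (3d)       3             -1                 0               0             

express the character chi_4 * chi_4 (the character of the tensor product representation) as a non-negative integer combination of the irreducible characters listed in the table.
chi_4 tensor chi_4 = chi_1 + chi_2 + chi_3 + 2*chi_4 (all other irreducibles have multiplicity 0).

Proof sketch: The character of a tensor product is the pointwise product (chi_4 * chi_4)(C) = chi_4(C) * chi_4(C):
  {e}: (3)*(3), (ab)(cd): (-1)*(-1), (abc): (0)*(0), (acb): (0)*(0)
so (chi_4 * chi_4) takes values
  {e} -> 9, (ab)(cd) -> 1, (abc) -> 0, (acb) -> 0.
Now take the inner product of this character with each irreducible chi from the table, <chi_4*chi_4, chi> = (1/12) sum_C |C| (chi_4*chi_4)(C) conj(chi(C)):
  <chi_4*chi_4, chi_1> = (1/12)[1*(9)*conj(1) + 3*(1)*conj(1) + 4*(0)*conj(1) + 4*(0)*conj(1)]
      = (1/12)[(9) + (3) + (0) + (0)] = 12/12 = 1
  <chi_4*chi_4, chi_2> = (1/12)[1*(9)*conj(1) + 3*(1)*conj(1) + 4*(0)*conj(exp(2*I*pi/3)) + 4*(0)*conj(exp(-2*I*pi/3))]
      = (1/12)[(9) + (3) + (0) + (0)] = 12/12 = 1
  <chi_4*chi_4, chi_3> = (1/12)[1*(9)*conj(1) + 3*(1)*conj(1) + 4*(0)*conj(exp(-2*I*pi/3)) + 4*(0)*conj(exp(2*I*pi/3))]
      = (1/12)[(9) + (3) + (0) + (0)] = 12/12 = 1
  <chi_4*chi_4, chi_4> = (1/12)[1*(9)*conj(3) + 3*(1)*conj(-1) + 4*(0)*conj(0) + 4*(0)*conj(0)]
      = (1/12)[(27) + (-3) + (0) + (0)] = 24/12 = 2
(Exp terms are combined using exp(i*s)*conj(exp(i*t)) = exp(i*(s-t)), and sums of them are collapsed using the identity that for every m > 1 the m distinct m-th roots of unity sum to 0, e.g. 1 + exp(2*I*pi/3) + exp(-2*I*pi/3) = 0.)
Hence the multiplicities are chi_1: 1, chi_2: 1, chi_3: 1, chi_4: 2. Dimension check: dim(chi_4)*dim(chi_4) = 3*3 = 9 and sum (mult * dim) = 1*1 + 1*1 + 1*1 + 2*3 = 9.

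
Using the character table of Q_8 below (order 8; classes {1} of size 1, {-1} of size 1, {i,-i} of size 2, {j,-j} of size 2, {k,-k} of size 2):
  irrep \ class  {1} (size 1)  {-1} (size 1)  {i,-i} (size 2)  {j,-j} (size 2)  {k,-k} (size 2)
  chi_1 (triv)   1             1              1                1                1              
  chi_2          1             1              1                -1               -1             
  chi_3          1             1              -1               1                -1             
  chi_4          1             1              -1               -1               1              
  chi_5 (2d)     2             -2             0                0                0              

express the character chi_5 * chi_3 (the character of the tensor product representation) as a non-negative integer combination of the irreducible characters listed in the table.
chi_5 tensor chi_3 = chi_5 (all other irreducibles have multiplicity 0).

Derivation: The character of a tensor product is the pointwise product (chi_5 * chi_3)(C) = chi_5(C) * chi_3(C):
  {1}: (2)*(1), {-1}: (-2)*(1), {i,-i}: (0)*(-1), {j,-j}: (0)*(1), {k,-k}: (0)*(-1)
so (chi_5 * chi_3) takes values
  {1} -> 2, {-1} -> -2, {i,-i} -> 0, {j,-j} -> 0, {k,-k} -> 0.
Now take the inner product of this character with each irreducible chi from the table, <chi_5*chi_3, chi> = (1/8) sum_C |C| (chi_5*chi_3)(C) conj(chi(C)):
  <chi_5*chi_3, chi_1> = (1/8)[1*(2)*conj(1) + 1*(-2)*conj(1) + 2*(0)*conj(1) + 2*(0)*conj(1) + 2*(0)*conj(1)]
      = (1/8)[(2) + (-2) + (0) + (0) + (0)] = 0/8 = 0
  <chi_5*chi_3, chi_2> = (1/8)[1*(2)*conj(1) + 1*(-2)*conj(1) + 2*(0)*conj(1) + 2*(0)*conj(-1) + 2*(0)*conj(-1)]
      = (1/8)[(2) + (-2) + (0) + (0) + (0)] = 0/8 = 0
  <chi_5*chi_3, chi_3> = (1/8)[1*(2)*conj(1) + 1*(-2)*conj(1) + 2*(0)*conj(-1) + 2*(0)*conj(1) + 2*(0)*conj(-1)]
      = (1/8)[(2) + (-2) + (0) + (0) + (0)] = 0/8 = 0
  <chi_5*chi_3, chi_4> = (1/8)[1*(2)*conj(1) + 1*(-2)*conj(1) + 2*(0)*conj(-1) + 2*(0)*conj(-1) + 2*(0)*conj(1)]
      = (1/8)[(2) + (-2) + (0) + (0) + (0)] = 0/8 = 0
  <chi_5*chi_3, chi_5> = (1/8)[1*(2)*conj(2) + 1*(-2)*conj(-2) + 2*(0)*conj(0) + 2*(0)*conj(0) + 2*(0)*conj(0)]
      = (1/8)[(4) + (4) + (0) + (0) + (0)] = 8/8 = 1
Hence the multiplicities are chi_5: 1. Dimension check: dim(chi_5)*dim(chi_3) = 2*1 = 2 and sum (mult * dim) = 1*2 = 2.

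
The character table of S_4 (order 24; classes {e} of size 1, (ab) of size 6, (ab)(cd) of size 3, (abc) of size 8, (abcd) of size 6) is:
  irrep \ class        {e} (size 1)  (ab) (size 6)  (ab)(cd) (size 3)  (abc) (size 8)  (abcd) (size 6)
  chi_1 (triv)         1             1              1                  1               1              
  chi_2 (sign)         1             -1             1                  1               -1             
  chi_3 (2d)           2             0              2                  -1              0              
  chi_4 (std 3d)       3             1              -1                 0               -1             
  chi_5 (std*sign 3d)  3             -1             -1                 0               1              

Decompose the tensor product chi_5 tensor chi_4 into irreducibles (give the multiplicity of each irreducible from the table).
chi_5 tensor chi_4 = chi_2 + chi_3 + chi_4 + chi_5 (all other irreducibles have multiplicity 0).

Solution. The character of a tensor product is the pointwise product (chi_5 * chi_4)(C) = chi_5(C) * chi_4(C):
  {e}: (3)*(3), (ab): (-1)*(1), (ab)(cd): (-1)*(-1), (abc): (0)*(0), (abcd): (1)*(-1)
so (chi_5 * chi_4) takes values
  {e} -> 9, (ab) -> -1, (ab)(cd) -> 1, (abc) -> 0, (abcd) -> -1.
Now take the inner product of this character with each irreducible chi from the table, <chi_5*chi_4, chi> = (1/24) sum_C |C| (chi_5*chi_4)(C) conj(chi(C)):
  <chi_5*chi_4, chi_1> = (1/24)[1*(9)*conj(1) + 6*(-1)*conj(1) + 3*(1)*conj(1) + 8*(0)*conj(1) + 6*(-1)*conj(1)]
      = (1/24)[(9) + (-6) + (3) + (0) + (-6)] = 0/24 = 0
  <chi_5*chi_4, chi_2> = (1/24)[1*(9)*conj(1) + 6*(-1)*conj(-1) + 3*(1)*conj(1) + 8*(0)*conj(1) + 6*(-1)*conj(-1)]
      = (1/24)[(9) + (6) + (3) + (0) + (6)] = 24/24 = 1
  <chi_5*chi_4, chi_3> = (1/24)[1*(9)*conj(2) + 6*(-1)*conj(0) + 3*(1)*conj(2) + 8*(0)*conj(-1) + 6*(-1)*conj(0)]
      = (1/24)[(18) + (0) + (6) + (0) + (0)] = 24/24 = 1
  <chi_5*chi_4, chi_4> = (1/24)[1*(9)*conj(3) + 6*(-1)*conj(1) + 3*(1)*conj(-1) + 8*(0)*conj(0) + 6*(-1)*conj(-1)]
      = (1/24)[(27) + (-6) + (-3) + (0) + (6)] = 24/24 = 1
  <chi_5*chi_4, chi_5> = (1/24)[1*(9)*conj(3) + 6*(-1)*conj(-1) + 3*(1)*conj(-1) + 8*(0)*conj(0) + 6*(-1)*conj(1)]
      = (1/24)[(27) + (6) + (-3) + (0) + (-6)] = 24/24 = 1
Hence the multiplicities are chi_2: 1, chi_3: 1, chi_4: 1, chi_5: 1. Dimension check: dim(chi_5)*dim(chi_4) = 3*3 = 9 and sum (mult * dim) = 1*1 + 1*2 + 1*3 + 1*3 = 9.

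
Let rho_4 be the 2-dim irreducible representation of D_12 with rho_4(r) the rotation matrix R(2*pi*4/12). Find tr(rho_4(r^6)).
chi_{rho_4}(r^6) = 2*cos(2*pi*4*6/12) = 2

Argument: rho_4(r^6) is rotation by angle 2*pi*4*6/12, whose trace is 2*cos(2*pi*4*6/12) = 2.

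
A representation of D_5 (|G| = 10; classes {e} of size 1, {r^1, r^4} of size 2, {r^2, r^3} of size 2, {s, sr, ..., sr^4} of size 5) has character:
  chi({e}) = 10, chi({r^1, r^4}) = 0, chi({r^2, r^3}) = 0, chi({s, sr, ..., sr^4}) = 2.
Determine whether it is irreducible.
Not irreducible (reducible): <chi, chi> = 12 > 1.

Argument: <chi, chi> = (1/|G|) sum_C |C| * |chi(C)|^2 = (1/10)[1*|10|^2 + 2*|0|^2 + 2*|0|^2 + 5*|2|^2]
  = (1/10)[(100) + (0) + (0) + (20)] = 120/10 = 12.
A character is irreducible iff <chi, chi> = 1, so this representation is reducible.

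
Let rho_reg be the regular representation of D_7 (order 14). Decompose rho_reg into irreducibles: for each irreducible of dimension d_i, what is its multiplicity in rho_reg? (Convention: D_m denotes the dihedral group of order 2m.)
Each irreducible V_i of dimension d_i appears with multiplicity d_i, i.e. rho_reg = (direct sum over all irreducibles V_i) d_i V_i. The irreducible dimensions for D_7 are 1, 1, 2, 2, 2: 2 irreducibles of dimension 1, each with multiplicity 1; 3 irreducibles of dimension 2, each with multiplicity 2. Total dimension 2*1*1 + 3*2*2 = 14 = |G|.

Proof sketch: General theorem: in the regular representation of a finite group G, each irreducible appears with multiplicity equal to its dimension. Check: dim(rho_reg) = sum d_i^2 = 1 + 1 + 4 + 4 + 4 = 14 = |G|.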